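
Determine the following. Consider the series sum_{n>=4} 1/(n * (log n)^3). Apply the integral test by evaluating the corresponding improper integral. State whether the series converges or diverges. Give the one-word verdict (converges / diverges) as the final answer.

Let f(x) = 1/(x*log(x)^3). Then f is positive, continuous, and decreasing on [4, infinity), so the integral test applies.
Compute the improper integral int_{4}^infinity f(x) dx:
  antiderivative F(x) = -1/(2*log(x)^2).
  F(x) -> 0 as x -> infinity.  int = 0 - F(4) = 1/(2*log(4)^2) < infinity. By the integral test, the series converges.

converges


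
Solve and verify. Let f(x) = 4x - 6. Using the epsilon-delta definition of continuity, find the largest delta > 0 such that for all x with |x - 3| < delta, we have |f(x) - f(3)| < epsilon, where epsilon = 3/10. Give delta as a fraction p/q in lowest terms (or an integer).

We compute f(3) = 4*(3) - 6 = 6.
|f(x) - f(3)| = |4x - 6 - (6)| = |4(x - 3)| = 4|x - 3|.
We need 4|x - 3| < 3/10, i.e. |x - 3| < 3/10 / 4 = 3/40.
So any delta <= 3/40 works. Conversely, if delta > 3/40, then x = 3 + 3/40 satisfies |x - 3| = 3/40 < delta but |f(x) - f(3)| = 4 * 3/40 = 3/10, which is not < 3/10; so no larger delta works.
Hence the largest such delta is 3/40.

3/40


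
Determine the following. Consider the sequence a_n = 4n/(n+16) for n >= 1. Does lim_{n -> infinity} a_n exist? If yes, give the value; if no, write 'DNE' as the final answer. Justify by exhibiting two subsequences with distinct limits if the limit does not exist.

Examine the behaviour of a_n along subsequences.
Even-n subsequence a_{2k} = 4(2k)/(2k+16) -> 4. Odd-n subsequence a_{2k+1} = 4(2k+1)/(2k+17) -> 4. Both tend to 4, which suggests the limit is 4; verify directly.
|a_n - 4| = |4n - 4(n+16)| / (n+16) = 64/(n+16) < 64/n for every n >= 1.
Given epsilon > 0, choose a positive integer N > 64/epsilon. Then for all n >= N, |a_n - 4| < 64/n <= 64/N < epsilon.
So by the definition of the limit, lim a_n exists and equals 4.

4


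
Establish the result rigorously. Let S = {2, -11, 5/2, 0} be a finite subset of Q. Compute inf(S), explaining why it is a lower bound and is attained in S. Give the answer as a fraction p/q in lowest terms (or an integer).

S is finite, so inf(S) = min(S).
Sorted increasing:
-11, 0, 2, 5/2
The extremum is -11.
For every x in S, x >= -11. And -11 is in S, so it is attained.
Therefore inf(S) = -11.

-11


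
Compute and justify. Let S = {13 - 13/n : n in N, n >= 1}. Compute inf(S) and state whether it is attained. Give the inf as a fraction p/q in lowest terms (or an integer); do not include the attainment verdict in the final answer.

Analysis:
- Values: 0, 13/2, 26/3, 39/4, ... strictly increasing.
- Minimum is 0 (n=1); inf = 0 (attained).
- 13 - 13/n -> 13 from below; sup = 13, not attained.
Conclusion: inf(S) = 0, attained in S.

0


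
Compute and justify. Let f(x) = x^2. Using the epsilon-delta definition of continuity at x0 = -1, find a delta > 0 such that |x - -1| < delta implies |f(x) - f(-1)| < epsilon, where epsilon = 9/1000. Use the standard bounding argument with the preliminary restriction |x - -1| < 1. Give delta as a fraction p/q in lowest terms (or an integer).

Factor: |x^2 - (-1)^2| = |x - -1| * |x + -1|.
Impose |x - -1| < 1 first. Then |x + -1| = |(x - -1) + 2*(-1)| <= |x - -1| + 2*|-1| < 1 + 2 = 3.
So |x^2 - (-1)^2| < delta * 3.
We need delta * 3 <= 9/1000, i.e. delta <= 9/1000/3 = 3/1000.
Since 3/1000 < 1, this is tighter than 1; take delta = 3/1000.
So delta = 3/1000 works.

3/1000


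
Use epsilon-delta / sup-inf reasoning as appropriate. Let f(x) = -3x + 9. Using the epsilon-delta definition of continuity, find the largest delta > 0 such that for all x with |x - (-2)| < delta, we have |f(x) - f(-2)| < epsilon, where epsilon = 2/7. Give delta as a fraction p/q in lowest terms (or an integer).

We compute f(-2) = -3*(-2) + 9 = 15.
|f(x) - f(-2)| = |-3x + 9 - (15)| = |-3(x - (-2))| = 3|x - (-2)|.
We need 3|x - (-2)| < 2/7, i.e. |x - (-2)| < 2/7 / 3 = 2/21.
So any delta <= 2/21 works. Conversely, if delta > 2/21, then x = -2 + 2/21 satisfies |x - (-2)| = 2/21 < delta but |f(x) - f(-2)| = 3 * 2/21 = 2/7, which is not < 2/7; so no larger delta works.
Hence the largest such delta is 2/21.

2/21


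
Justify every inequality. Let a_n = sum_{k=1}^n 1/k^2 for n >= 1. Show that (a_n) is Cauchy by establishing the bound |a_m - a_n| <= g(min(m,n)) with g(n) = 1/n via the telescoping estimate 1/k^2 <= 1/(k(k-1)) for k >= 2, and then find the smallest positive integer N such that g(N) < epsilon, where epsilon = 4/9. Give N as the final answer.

For m > n >= 1: |a_m - a_n| = sum_{k=n+1}^m 1/k^2.
Use 1/k^2 <= 1/(k(k-1)) = 1/(k-1) - 1/k for k >= 2:
sum_{k=n+1}^m 1/k^2 <= sum_{k=n+1}^m (1/(k-1) - 1/k) = 1/n - 1/m <= 1/n.
By symmetry the same bound holds with n,m swapped, so |a_m - a_n| <= 1/min(m,n) = g(min(m,n)). Since g(n) -> 0, (a_n) is Cauchy.
Now solve g(N) < 4/9: 1/N < 4/9 <=> N > 1/(4/9) = 9/4.
The smallest integer strictly greater than 9/4 is N = 3.
Check: g(3) = 1/3 < 4/9; g(2) = 1/2 >= 4/9. So N = 3.

3


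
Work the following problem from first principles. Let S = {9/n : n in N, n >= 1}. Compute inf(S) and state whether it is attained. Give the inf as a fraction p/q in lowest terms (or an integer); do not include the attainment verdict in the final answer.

Analysis:
- Values: 9, 9/2, 3, 9/4, ... strictly decreasing.
- The maximum is 9 (n=1); sup = 9 (attained).
- The set is bounded below by 0; 9/n -> 0 so 0 is the greatest lower bound.
- 0 is not in the set, so inf = 0 is not attained.
Conclusion: inf(S) = 0, not attained in S.

0


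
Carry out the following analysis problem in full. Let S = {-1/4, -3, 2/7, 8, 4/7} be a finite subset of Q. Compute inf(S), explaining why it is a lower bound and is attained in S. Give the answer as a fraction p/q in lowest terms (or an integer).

S is finite, so inf(S) = min(S).
Sorted increasing:
-3, -1/4, 2/7, 4/7, 8
The extremum is -3.
For every x in S, x >= -3. And -3 is in S, so it is attained.
Therefore inf(S) = -3.

-3


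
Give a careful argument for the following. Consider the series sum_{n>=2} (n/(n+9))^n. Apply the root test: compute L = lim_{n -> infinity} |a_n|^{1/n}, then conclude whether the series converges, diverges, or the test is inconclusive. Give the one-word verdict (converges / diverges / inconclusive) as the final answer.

Let a_n denote the general term. Form |a_n|^(1/n) and simplify:
|a_n|^(1/n) = n/(n + 9)
Take the limit as n -> infinity: L = 1.
Since L = 1, the root test is inconclusive. (In fact a_n = (n/(n+9))^n -> e^(-9) != 0, so the nth-term test shows divergence; but the root test itself gives no conclusion.)

inconclusive


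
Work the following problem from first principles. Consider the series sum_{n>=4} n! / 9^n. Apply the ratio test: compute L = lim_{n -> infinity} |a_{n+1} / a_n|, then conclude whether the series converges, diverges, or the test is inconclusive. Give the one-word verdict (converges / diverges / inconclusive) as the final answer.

Let a_n denote the general term. Form the ratio a_{n+1}/a_n and simplify:
a_{n+1}/a_n = n/9 + 1/9
Take the limit as n -> infinity: L = infinity.
Since L = infinity > 1 (or L = infinity), the ratio test implies the series diverges.

diverges


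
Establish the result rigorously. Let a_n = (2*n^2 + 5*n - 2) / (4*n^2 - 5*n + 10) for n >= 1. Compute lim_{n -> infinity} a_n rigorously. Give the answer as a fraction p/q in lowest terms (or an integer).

Divide numerator and denominator by n^2, the highest power:
numerator / n^2 = 2 + 5/n - 2/n^2
denominator / n^2 = 4 - 5/n + 10/n^2
As n -> infinity, all terms of the form c/n^k (k >= 1) tend to 0.
So numerator / n^2 -> 2 and denominator / n^2 -> 4.
Therefore lim a_n = 1/2.

1/2


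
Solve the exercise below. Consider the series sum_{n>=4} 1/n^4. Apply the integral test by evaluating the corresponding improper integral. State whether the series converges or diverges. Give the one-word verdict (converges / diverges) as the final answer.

Let f(x) = x^(-4). Then f is positive, continuous, and decreasing on [4, infinity), so the integral test applies.
Compute the improper integral int_{4}^infinity f(x) dx:
  antiderivative F(x) = -1/(3*x^3).
  As x -> infinity, F(x) -> 0 (since p = 4 > 1).
  So int = F(infinity) - F(4) = 0 - (-1/192) = 1/192.
  Finite, so by the integral test, the series converges.

converges


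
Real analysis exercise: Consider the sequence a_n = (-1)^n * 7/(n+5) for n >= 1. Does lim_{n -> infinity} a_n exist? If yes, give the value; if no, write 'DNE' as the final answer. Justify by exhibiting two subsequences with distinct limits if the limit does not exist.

Examine the behaviour of a_n along subsequences.
Even-n subsequence a_{2k} = 7/(2k+5) -> 0. Odd-n subsequence a_{2k+1} = -7/(2k+6) -> 0. Both tend to 0, which suggests the limit is 0; verify directly.
|a_n - 0| = 7/(n+5) < 7/n for every n >= 1.
Given epsilon > 0, choose a positive integer N > 7/epsilon. Then for all n >= N, |a_n| < 7/n <= 7/N < epsilon.
So by the definition of the limit, lim a_n exists and equals 0.

0


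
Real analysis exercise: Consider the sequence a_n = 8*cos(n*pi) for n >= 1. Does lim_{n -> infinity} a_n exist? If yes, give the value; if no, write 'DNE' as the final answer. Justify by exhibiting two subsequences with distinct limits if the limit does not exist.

Examine the behaviour of a_n along subsequences.
cos(n*pi) = (-1)^n, so a_n = 8*(-1)^n. a_{2k} = 8 -> 8. a_{2k+1} = -8 -> -8.
Since these two subsequential limits are 8 and -8, distinct, the full sequence cannot converge (a convergent sequence has all subsequences tending to the same limit). So lim a_n does not exist.

DNE


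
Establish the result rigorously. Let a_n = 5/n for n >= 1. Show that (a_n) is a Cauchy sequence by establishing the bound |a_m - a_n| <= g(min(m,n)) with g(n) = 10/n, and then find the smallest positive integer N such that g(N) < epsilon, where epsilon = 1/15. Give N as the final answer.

For any m, n >= 1, by the triangle inequality:
|a_m - a_n| = |5/m - 5/n| <= 5*1/m + 5*1/n <= 10/min(m,n).
So g(n) = 10/n bounds the Cauchy difference. Since g(n) -> 0, (a_n) is Cauchy.
Now solve g(N) < 1/15: 10/N < 1/15 <=> N > 10 / (1/15) = 150.
The smallest integer strictly greater than 150 is N = 151.
Check: g(151) = 10/151 = 10/151 < 1/15; g(150) = 1/15 >= 1/15. So N = 151.

151


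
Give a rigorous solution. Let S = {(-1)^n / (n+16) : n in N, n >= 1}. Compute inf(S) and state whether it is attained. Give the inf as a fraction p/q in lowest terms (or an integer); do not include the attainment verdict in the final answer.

Analysis:
- Values: -1/17, 1/18, -1/19, 1/20, -1/21, ...
- Positive terms (even n): 1/(2+16), 1/(4+16), ... decreasing -> max = 1/18 (n=2).
- Negative terms (odd n): -1/(1+16), -1/(3+16), ... increasing -> min = -1/17 (n=1).
- So sup = 1/18 (attained at n=2); inf = -1/17 (attained at n=1).
Conclusion: inf(S) = -1/17, attained in S.

-1/17


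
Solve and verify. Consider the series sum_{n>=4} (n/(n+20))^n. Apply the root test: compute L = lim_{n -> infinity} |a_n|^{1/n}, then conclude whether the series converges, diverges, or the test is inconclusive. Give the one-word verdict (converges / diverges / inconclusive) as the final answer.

Let a_n denote the general term. Form |a_n|^(1/n) and simplify:
|a_n|^(1/n) = n/(n + 20)
Take the limit as n -> infinity: L = 1.
Since L = 1, the root test is inconclusive. (In fact a_n = (n/(n+20))^n -> e^(-20) != 0, so the nth-term test shows divergence; but the root test itself gives no conclusion.)

inconclusive


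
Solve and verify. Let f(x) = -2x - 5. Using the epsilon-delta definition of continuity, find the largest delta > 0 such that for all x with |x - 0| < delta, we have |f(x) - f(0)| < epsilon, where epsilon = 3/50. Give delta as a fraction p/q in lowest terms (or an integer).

We compute f(0) = -2*(0) - 5 = -5.
|f(x) - f(0)| = |-2x - 5 - (-5)| = |-2(x - 0)| = 2|x - 0|.
We need 2|x - 0| < 3/50, i.e. |x - 0| < 3/50 / 2 = 3/100.
So any delta <= 3/100 works. Conversely, if delta > 3/100, then x = 0 + 3/100 satisfies |x - 0| = 3/100 < delta but |f(x) - f(0)| = 2 * 3/100 = 3/50, which is not < 3/50; so no larger delta works.
Hence the largest such delta is 3/100.

3/100


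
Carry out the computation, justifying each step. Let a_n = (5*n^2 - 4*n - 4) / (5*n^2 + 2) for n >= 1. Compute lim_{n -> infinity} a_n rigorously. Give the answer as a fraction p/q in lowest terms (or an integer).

Divide numerator and denominator by n^2, the highest power:
numerator / n^2 = 5 - 4/n - 4/n^2
denominator / n^2 = 5 + 2/n^2
As n -> infinity, all terms of the form c/n^k (k >= 1) tend to 0.
So numerator / n^2 -> 5 and denominator / n^2 -> 5.
Therefore lim a_n = 1.

1


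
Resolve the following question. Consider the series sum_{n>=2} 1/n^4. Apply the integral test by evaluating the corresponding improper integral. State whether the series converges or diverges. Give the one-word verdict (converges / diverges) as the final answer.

Let f(x) = x^(-4). Then f is positive, continuous, and decreasing on [2, infinity), so the integral test applies.
Compute the improper integral int_{2}^infinity f(x) dx:
  antiderivative F(x) = -1/(3*x^3).
  As x -> infinity, F(x) -> 0 (since p = 4 > 1).
  So int = F(infinity) - F(2) = 0 - (-1/24) = 1/24.
  Finite, so by the integral test, the series converges.

converges


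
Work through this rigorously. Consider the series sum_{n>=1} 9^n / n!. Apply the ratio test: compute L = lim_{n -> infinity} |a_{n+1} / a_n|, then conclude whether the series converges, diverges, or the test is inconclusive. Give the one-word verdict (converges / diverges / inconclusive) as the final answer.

Let a_n denote the general term. Form the ratio a_{n+1}/a_n and simplify:
a_{n+1}/a_n = 9/(n + 1)
Take the limit as n -> infinity: L = 0.
Since L = 0 < 1, the ratio test implies the series converges.

converges


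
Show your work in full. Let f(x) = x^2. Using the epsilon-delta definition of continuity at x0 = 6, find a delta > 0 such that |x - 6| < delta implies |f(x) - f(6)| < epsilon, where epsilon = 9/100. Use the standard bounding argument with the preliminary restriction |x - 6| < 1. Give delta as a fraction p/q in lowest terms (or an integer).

Factor: |x^2 - (6)^2| = |x - 6| * |x + 6|.
Impose |x - 6| < 1 first. Then |x + 6| = |(x - 6) + 2*(6)| <= |x - 6| + 2*|6| < 1 + 12 = 13.
So |x^2 - (6)^2| < delta * 13.
We need delta * 13 <= 9/100, i.e. delta <= 9/100/13 = 9/1300.
Since 9/1300 < 1, this is tighter than 1; take delta = 9/1300.
So delta = 9/1300 works.

9/1300


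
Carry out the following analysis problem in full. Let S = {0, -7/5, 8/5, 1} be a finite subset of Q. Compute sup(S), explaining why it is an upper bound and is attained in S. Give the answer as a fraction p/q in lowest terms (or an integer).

S is finite, so sup(S) = max(S).
Sorted decreasing:
8/5, 1, 0, -7/5
The extremum is 8/5.
For every x in S, x <= 8/5. And 8/5 is in S, so it is attained.
Therefore sup(S) = 8/5.

8/5


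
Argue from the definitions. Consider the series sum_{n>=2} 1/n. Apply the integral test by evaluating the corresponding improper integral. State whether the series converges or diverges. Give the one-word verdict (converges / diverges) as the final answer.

Let f(x) = 1/x. Then f is positive, continuous, and decreasing on [2, infinity), so the integral test applies.
Compute the improper integral int_{2}^infinity f(x) dx:
  antiderivative F(x) = log(x).
  As x -> infinity, log(x) -> infinity.
  So int = infinity - log(2) = infinity. By the integral test, the series diverges.

diverges


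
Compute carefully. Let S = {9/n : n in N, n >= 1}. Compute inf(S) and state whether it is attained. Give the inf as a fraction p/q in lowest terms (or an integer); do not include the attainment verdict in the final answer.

Analysis:
- Values: 9, 9/2, 3, 9/4, ... strictly decreasing.
- The maximum is 9 (n=1); sup = 9 (attained).
- The set is bounded below by 0; 9/n -> 0 so 0 is the greatest lower bound.
- 0 is not in the set, so inf = 0 is not attained.
Conclusion: inf(S) = 0, not attained in S.

0


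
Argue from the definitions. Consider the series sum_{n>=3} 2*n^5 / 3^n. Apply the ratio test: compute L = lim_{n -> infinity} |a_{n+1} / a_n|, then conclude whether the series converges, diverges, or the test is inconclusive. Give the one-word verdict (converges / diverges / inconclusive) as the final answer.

Let a_n denote the general term. Form the ratio a_{n+1}/a_n and simplify:
a_{n+1}/a_n = (n + 1)^5/(3*n^5)
Take the limit as n -> infinity: L = 1/3.
Since L = 1/3 < 1, the ratio test implies the series converges.

converges


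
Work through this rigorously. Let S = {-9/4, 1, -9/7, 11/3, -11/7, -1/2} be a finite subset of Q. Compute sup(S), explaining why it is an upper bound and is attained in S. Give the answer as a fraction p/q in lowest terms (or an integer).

S is finite, so sup(S) = max(S).
Sorted decreasing:
11/3, 1, -1/2, -9/7, -11/7, -9/4
The extremum is 11/3.
For every x in S, x <= 11/3. And 11/3 is in S, so it is attained.
Therefore sup(S) = 11/3.

11/3


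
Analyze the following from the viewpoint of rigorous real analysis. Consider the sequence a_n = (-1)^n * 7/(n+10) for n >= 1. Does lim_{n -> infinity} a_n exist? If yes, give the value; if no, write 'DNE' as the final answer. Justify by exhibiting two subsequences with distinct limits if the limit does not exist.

Examine the behaviour of a_n along subsequences.
Even-n subsequence a_{2k} = 7/(2k+10) -> 0. Odd-n subsequence a_{2k+1} = -7/(2k+11) -> 0. Both tend to 0, which suggests the limit is 0; verify directly.
|a_n - 0| = 7/(n+10) < 7/n for every n >= 1.
Given epsilon > 0, choose a positive integer N > 7/epsilon. Then for all n >= N, |a_n| < 7/n <= 7/N < epsilon.
So by the definition of the limit, lim a_n exists and equals 0.

0


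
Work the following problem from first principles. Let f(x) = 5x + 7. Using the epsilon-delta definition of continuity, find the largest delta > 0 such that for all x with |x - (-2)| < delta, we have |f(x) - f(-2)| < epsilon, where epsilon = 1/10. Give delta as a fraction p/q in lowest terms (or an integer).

We compute f(-2) = 5*(-2) + 7 = -3.
|f(x) - f(-2)| = |5x + 7 - (-3)| = |5(x - (-2))| = 5|x - (-2)|.
We need 5|x - (-2)| < 1/10, i.e. |x - (-2)| < 1/10 / 5 = 1/50.
So any delta <= 1/50 works. Conversely, if delta > 1/50, then x = -2 + 1/50 satisfies |x - (-2)| = 1/50 < delta but |f(x) - f(-2)| = 5 * 1/50 = 1/10, which is not < 1/10; so no larger delta works.
Hence the largest such delta is 1/50.

1/50


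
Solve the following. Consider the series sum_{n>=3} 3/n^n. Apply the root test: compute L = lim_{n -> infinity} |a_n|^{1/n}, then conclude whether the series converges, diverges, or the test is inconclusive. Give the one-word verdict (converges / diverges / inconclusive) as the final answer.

Let a_n denote the general term. Form |a_n|^(1/n) and simplify:
|a_n|^(1/n) = 3^(1/n)/n
Take the limit as n -> infinity: L = 0.
Since L = 0 < 1, the root test implies convergence.

converges


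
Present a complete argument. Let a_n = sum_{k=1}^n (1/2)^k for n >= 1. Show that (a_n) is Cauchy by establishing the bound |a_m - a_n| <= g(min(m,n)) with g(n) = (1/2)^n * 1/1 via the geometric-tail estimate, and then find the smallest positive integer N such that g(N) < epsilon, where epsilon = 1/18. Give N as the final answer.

For m > n >= 1: |a_m - a_n| = sum_{k=n+1}^m (1/2)^k < sum_{k=n+1}^infinity (1/2)^k = (1/2)^(n+1) / (1 - 1/2) = (1/2)^n * (1/2) * (2/1) = (1/2)^n * 1/1.
So g(n) = (1/2)^n / 1. Since g(n) -> 0, (a_n) is Cauchy.
Now solve g(N) < 1/18: (1/2)^N / 1 < 1/18 <=> 2^N > 1 / (1 * 1/18) = 18.
Check powers of 2: 2^4 = 16 <= 18, 2^5 = 32 > 18.
So the smallest such N is 5. Check: g(5) = 1/(1 * 32) = 1/32 < 1/18.

5


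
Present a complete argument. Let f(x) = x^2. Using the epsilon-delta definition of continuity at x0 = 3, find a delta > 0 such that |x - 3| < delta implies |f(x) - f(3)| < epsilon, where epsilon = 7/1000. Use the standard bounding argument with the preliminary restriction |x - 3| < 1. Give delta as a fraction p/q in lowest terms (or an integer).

Factor: |x^2 - (3)^2| = |x - 3| * |x + 3|.
Impose |x - 3| < 1 first. Then |x + 3| = |(x - 3) + 2*(3)| <= |x - 3| + 2*|3| < 1 + 6 = 7.
So |x^2 - (3)^2| < delta * 7.
We need delta * 7 <= 7/1000, i.e. delta <= 7/1000/7 = 1/1000.
Since 1/1000 < 1, this is tighter than 1; take delta = 1/1000.
So delta = 1/1000 works.

1/1000


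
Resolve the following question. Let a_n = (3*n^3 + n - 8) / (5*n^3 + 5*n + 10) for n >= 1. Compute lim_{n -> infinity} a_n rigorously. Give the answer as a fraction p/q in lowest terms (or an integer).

Divide numerator and denominator by n^3, the highest power:
numerator / n^3 = 3 + n^(-2) - 8/n^3
denominator / n^3 = 5 + 5/n^2 + 10/n^3
As n -> infinity, all terms of the form c/n^k (k >= 1) tend to 0.
So numerator / n^3 -> 3 and denominator / n^3 -> 5.
Therefore lim a_n = 3/5.

3/5


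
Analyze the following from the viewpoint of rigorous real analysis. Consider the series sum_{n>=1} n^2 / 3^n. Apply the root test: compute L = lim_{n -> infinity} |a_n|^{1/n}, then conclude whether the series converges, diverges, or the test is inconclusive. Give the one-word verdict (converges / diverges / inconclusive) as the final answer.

Let a_n denote the general term. Form |a_n|^(1/n) and simplify:
|a_n|^(1/n) = n^(2/n)/3
Take the limit as n -> infinity: L = 1/3.
Since L = 1/3 < 1, the root test implies convergence.

converges


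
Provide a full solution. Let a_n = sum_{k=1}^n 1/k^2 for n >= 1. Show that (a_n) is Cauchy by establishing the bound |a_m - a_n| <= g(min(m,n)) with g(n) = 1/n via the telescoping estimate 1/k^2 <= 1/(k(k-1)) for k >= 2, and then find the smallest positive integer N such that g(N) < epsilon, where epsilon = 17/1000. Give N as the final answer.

For m > n >= 1: |a_m - a_n| = sum_{k=n+1}^m 1/k^2.
Use 1/k^2 <= 1/(k(k-1)) = 1/(k-1) - 1/k for k >= 2:
sum_{k=n+1}^m 1/k^2 <= sum_{k=n+1}^m (1/(k-1) - 1/k) = 1/n - 1/m <= 1/n.
By symmetry the same bound holds with n,m swapped, so |a_m - a_n| <= 1/min(m,n) = g(min(m,n)). Since g(n) -> 0, (a_n) is Cauchy.
Now solve g(N) < 17/1000: 1/N < 17/1000 <=> N > 1/(17/1000) = 1000/17.
The smallest integer strictly greater than 1000/17 is N = 59.
Check: g(59) = 1/59 < 17/1000; g(58) = 1/58 >= 17/1000. So N = 59.

59


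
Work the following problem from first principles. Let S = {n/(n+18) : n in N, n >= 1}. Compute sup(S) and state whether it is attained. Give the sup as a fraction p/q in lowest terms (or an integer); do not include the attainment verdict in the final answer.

Analysis:
- Values: 1/19, 1/10, 1/7, 2/11, ... strictly increasing.
- Minimum is 1/19 (n=1); inf = 1/19 (attained).
- n/(n+18) = 1 - 18/(n+18) -> 1 from below as n -> infinity, and never equals 1.
- So sup = 1 (not attained).
Conclusion: sup(S) = 1, not attained in S.

1


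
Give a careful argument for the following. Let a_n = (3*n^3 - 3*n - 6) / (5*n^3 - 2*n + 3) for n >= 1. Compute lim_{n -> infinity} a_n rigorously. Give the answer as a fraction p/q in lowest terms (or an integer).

Divide numerator and denominator by n^3, the highest power:
numerator / n^3 = 3 - 3/n^2 - 6/n^3
denominator / n^3 = 5 - 2/n^2 + 3/n^3
As n -> infinity, all terms of the form c/n^k (k >= 1) tend to 0.
So numerator / n^3 -> 3 and denominator / n^3 -> 5.
Therefore lim a_n = 3/5.

3/5


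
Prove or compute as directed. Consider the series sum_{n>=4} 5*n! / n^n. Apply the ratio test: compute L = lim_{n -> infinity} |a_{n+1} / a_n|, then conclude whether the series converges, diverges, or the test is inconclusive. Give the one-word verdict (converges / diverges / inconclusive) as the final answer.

Let a_n denote the general term. Form the ratio a_{n+1}/a_n and simplify:
a_{n+1}/a_n = (n/(n + 1))^n
Take the limit as n -> infinity: L = exp(-1).
Since L = exp(-1) < 1, the ratio test implies the series converges.

converges


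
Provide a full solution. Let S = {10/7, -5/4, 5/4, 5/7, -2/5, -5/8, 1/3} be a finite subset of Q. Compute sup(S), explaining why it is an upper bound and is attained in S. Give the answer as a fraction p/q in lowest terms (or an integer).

S is finite, so sup(S) = max(S).
Sorted decreasing:
10/7, 5/4, 5/7, 1/3, -2/5, -5/8, -5/4
The extremum is 10/7.
For every x in S, x <= 10/7. And 10/7 is in S, so it is attained.
Therefore sup(S) = 10/7.

10/7


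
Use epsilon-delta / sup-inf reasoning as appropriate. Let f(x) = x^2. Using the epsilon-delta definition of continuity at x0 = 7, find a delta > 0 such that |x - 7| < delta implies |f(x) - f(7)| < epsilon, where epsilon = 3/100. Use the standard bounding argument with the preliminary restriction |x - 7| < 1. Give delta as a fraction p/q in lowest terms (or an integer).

Factor: |x^2 - (7)^2| = |x - 7| * |x + 7|.
Impose |x - 7| < 1 first. Then |x + 7| = |(x - 7) + 2*(7)| <= |x - 7| + 2*|7| < 1 + 14 = 15.
So |x^2 - (7)^2| < delta * 15.
We need delta * 15 <= 3/100, i.e. delta <= 3/100/15 = 1/500.
Since 1/500 < 1, this is tighter than 1; take delta = 1/500.
So delta = 1/500 works.

1/500


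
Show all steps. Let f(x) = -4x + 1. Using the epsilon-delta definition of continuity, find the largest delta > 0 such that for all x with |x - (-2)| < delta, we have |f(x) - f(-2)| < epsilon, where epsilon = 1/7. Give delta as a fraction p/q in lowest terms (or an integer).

We compute f(-2) = -4*(-2) + 1 = 9.
|f(x) - f(-2)| = |-4x + 1 - (9)| = |-4(x - (-2))| = 4|x - (-2)|.
We need 4|x - (-2)| < 1/7, i.e. |x - (-2)| < 1/7 / 4 = 1/28.
So any delta <= 1/28 works. Conversely, if delta > 1/28, then x = -2 + 1/28 satisfies |x - (-2)| = 1/28 < delta but |f(x) - f(-2)| = 4 * 1/28 = 1/7, which is not < 1/7; so no larger delta works.
Hence the largest such delta is 1/28.

1/28


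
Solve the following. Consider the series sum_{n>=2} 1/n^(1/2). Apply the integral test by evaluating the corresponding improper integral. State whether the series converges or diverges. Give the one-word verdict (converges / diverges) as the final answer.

Let f(x) = 1/sqrt(x). Then f is positive, continuous, and decreasing on [2, infinity), so the integral test applies.
Compute the improper integral int_{2}^infinity f(x) dx:
  antiderivative F(x) = 2*sqrt(x).
  As x -> infinity, F(x) -> infinity (since p = 1/2 < 1).
  So the integral diverges. By the integral test, the series diverges.

diverges


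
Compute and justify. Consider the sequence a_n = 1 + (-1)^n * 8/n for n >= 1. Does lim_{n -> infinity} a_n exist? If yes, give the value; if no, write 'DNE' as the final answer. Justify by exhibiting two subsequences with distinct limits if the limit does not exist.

Examine the behaviour of a_n along subsequences.
Even-n subsequence a_{2k} = 1 + 8/(2k) -> 1. Odd-n subsequence a_{2k+1} = 1 - 8/(2k+1) -> 1. Both tend to 1, which suggests the limit is 1; verify directly.
|a_n - 1| = |(-1)^n * 8/n| = 8/n for every n >= 1.
Given epsilon > 0, choose a positive integer N > 8/epsilon. Then for all n >= N, |a_n - 1| = 8/n <= 8/N < epsilon.
So by the definition of the limit, lim a_n exists and equals 1.

1


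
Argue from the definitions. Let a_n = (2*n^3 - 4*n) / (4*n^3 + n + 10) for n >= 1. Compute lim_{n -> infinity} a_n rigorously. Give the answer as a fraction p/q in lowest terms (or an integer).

Divide numerator and denominator by n^3, the highest power:
numerator / n^3 = 2 - 4/n^2
denominator / n^3 = 4 + n^(-2) + 10/n^3
As n -> infinity, all terms of the form c/n^k (k >= 1) tend to 0.
So numerator / n^3 -> 2 and denominator / n^3 -> 4.
Therefore lim a_n = 1/2.

1/2


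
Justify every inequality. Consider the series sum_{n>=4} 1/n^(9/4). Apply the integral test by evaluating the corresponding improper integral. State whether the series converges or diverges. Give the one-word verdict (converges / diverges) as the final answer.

Let f(x) = x^(-9/4). Then f is positive, continuous, and decreasing on [4, infinity), so the integral test applies.
Compute the improper integral int_{4}^infinity f(x) dx:
  antiderivative F(x) = -4/(5*x^(5/4)).
  As x -> infinity, F(x) -> 0 (since p = 9/4 > 1).
  So int = F(infinity) - F(4) = 0 - (-sqrt(2)/10) = sqrt(2)/10.
  Finite, so by the integral test, the series converges.

converges


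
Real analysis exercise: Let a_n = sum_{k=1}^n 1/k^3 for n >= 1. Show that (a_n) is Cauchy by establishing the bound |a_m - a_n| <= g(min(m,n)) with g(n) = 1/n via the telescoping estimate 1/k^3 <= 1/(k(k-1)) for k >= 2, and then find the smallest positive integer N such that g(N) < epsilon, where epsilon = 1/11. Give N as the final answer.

For m > n >= 1: |a_m - a_n| = sum_{k=n+1}^m 1/k^3.
Use 1/k^3 <= 1/(k(k-1)) = 1/(k-1) - 1/k for k >= 2 (which holds since k^3 >= k^2 >= k(k-1) for k >= 2):
sum_{k=n+1}^m 1/k^3 <= sum_{k=n+1}^m (1/(k-1) - 1/k) = 1/n - 1/m <= 1/n.
By symmetry the same bound holds with n,m swapped, so |a_m - a_n| <= 1/min(m,n) = g(min(m,n)). Since g(n) -> 0, (a_n) is Cauchy.
Now solve g(N) < 1/11: 1/N < 1/11 <=> N > 1/(1/11) = 11.
The smallest integer strictly greater than 11 is N = 12.
Check: g(12) = 1/12 < 1/11; g(11) = 1/11 >= 1/11. So N = 12.

12


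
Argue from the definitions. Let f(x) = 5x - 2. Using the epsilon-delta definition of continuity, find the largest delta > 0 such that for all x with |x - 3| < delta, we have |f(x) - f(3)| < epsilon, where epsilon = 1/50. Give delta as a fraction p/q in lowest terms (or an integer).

We compute f(3) = 5*(3) - 2 = 13.
|f(x) - f(3)| = |5x - 2 - (13)| = |5(x - 3)| = 5|x - 3|.
We need 5|x - 3| < 1/50, i.e. |x - 3| < 1/50 / 5 = 1/250.
So any delta <= 1/250 works. Conversely, if delta > 1/250, then x = 3 + 1/250 satisfies |x - 3| = 1/250 < delta but |f(x) - f(3)| = 5 * 1/250 = 1/50, which is not < 1/50; so no larger delta works.
Hence the largest such delta is 1/250.

1/250


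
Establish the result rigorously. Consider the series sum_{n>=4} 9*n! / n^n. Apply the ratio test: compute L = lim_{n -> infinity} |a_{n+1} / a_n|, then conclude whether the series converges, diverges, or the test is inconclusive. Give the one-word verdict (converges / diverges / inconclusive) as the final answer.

Let a_n denote the general term. Form the ratio a_{n+1}/a_n and simplify:
a_{n+1}/a_n = (n/(n + 1))^n
Take the limit as n -> infinity: L = exp(-1).
Since L = exp(-1) < 1, the ratio test implies the series converges.

converges


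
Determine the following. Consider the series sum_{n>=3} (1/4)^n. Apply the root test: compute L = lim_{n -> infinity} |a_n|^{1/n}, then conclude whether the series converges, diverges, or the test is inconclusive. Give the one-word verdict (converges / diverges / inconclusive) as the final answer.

Let a_n denote the general term. Form |a_n|^(1/n) and simplify:
|a_n|^(1/n) = 1/4
Take the limit as n -> infinity: L = 1/4.
Since L = 1/4 < 1, the root test implies convergence.

converges


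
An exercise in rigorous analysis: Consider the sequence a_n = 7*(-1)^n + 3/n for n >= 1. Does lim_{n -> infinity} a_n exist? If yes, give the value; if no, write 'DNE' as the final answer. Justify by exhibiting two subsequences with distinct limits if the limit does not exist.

Examine the behaviour of a_n along subsequences.
a_{2k} = 7 + 3/(2k) -> 7. a_{2k+1} = -7 + 3/(2k+1) -> -7.
Since these two subsequential limits are 7 and -7, distinct, the full sequence cannot converge (a convergent sequence has all subsequences tending to the same limit). So lim a_n does not exist.

DNE


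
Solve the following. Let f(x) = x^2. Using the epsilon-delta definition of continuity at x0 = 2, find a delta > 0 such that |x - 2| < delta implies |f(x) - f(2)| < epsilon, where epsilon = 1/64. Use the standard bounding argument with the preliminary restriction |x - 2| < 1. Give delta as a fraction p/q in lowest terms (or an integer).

Factor: |x^2 - (2)^2| = |x - 2| * |x + 2|.
Impose |x - 2| < 1 first. Then |x + 2| = |(x - 2) + 2*(2)| <= |x - 2| + 2*|2| < 1 + 4 = 5.
So |x^2 - (2)^2| < delta * 5.
We need delta * 5 <= 1/64, i.e. delta <= 1/64/5 = 1/320.
Since 1/320 < 1, this is tighter than 1; take delta = 1/320.
So delta = 1/320 works.

1/320


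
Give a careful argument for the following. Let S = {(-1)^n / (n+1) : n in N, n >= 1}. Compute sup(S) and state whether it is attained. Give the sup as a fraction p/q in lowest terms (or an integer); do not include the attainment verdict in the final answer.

Analysis:
- Values: -1/2, 1/3, -1/4, 1/5, -1/6, ...
- Positive terms (even n): 1/(2+1), 1/(4+1), ... decreasing -> max = 1/3 (n=2).
- Negative terms (odd n): -1/(1+1), -1/(3+1), ... increasing -> min = -1/2 (n=1).
- So sup = 1/3 (attained at n=2); inf = -1/2 (attained at n=1).
Conclusion: sup(S) = 1/3, attained in S.

1/3


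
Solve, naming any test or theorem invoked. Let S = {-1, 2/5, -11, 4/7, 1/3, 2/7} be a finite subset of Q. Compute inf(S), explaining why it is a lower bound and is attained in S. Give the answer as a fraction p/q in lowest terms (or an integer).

S is finite, so inf(S) = min(S).
Sorted increasing:
-11, -1, 2/7, 1/3, 2/5, 4/7
The extremum is -11.
For every x in S, x >= -11. And -11 is in S, so it is attained.
Therefore inf(S) = -11.

-11


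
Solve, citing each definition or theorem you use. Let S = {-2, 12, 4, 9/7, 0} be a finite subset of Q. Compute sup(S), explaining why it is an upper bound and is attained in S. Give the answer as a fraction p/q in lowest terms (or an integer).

S is finite, so sup(S) = max(S).
Sorted decreasing:
12, 4, 9/7, 0, -2
The extremum is 12.
For every x in S, x <= 12. And 12 is in S, so it is attained.
Therefore sup(S) = 12.

12


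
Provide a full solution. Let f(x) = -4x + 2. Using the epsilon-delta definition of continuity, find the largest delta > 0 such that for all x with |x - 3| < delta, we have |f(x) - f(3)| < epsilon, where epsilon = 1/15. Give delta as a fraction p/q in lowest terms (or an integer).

We compute f(3) = -4*(3) + 2 = -10.
|f(x) - f(3)| = |-4x + 2 - (-10)| = |-4(x - 3)| = 4|x - 3|.
We need 4|x - 3| < 1/15, i.e. |x - 3| < 1/15 / 4 = 1/60.
So any delta <= 1/60 works. Conversely, if delta > 1/60, then x = 3 + 1/60 satisfies |x - 3| = 1/60 < delta but |f(x) - f(3)| = 4 * 1/60 = 1/15, which is not < 1/15; so no larger delta works.
Hence the largest such delta is 1/60.

1/60


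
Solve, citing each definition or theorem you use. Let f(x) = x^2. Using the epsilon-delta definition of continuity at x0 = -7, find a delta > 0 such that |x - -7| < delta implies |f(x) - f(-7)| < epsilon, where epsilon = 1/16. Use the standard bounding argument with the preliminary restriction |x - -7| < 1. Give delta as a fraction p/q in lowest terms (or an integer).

Factor: |x^2 - (-7)^2| = |x - -7| * |x + -7|.
Impose |x - -7| < 1 first. Then |x + -7| = |(x - -7) + 2*(-7)| <= |x - -7| + 2*|-7| < 1 + 14 = 15.
So |x^2 - (-7)^2| < delta * 15.
We need delta * 15 <= 1/16, i.e. delta <= 1/16/15 = 1/240.
Since 1/240 < 1, this is tighter than 1; take delta = 1/240.
So delta = 1/240 works.

1/240


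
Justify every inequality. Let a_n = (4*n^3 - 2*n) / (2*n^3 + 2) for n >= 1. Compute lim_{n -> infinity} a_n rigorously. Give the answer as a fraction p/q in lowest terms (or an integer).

Divide numerator and denominator by n^3, the highest power:
numerator / n^3 = 4 - 2/n^2
denominator / n^3 = 2 + 2/n^3
As n -> infinity, all terms of the form c/n^k (k >= 1) tend to 0.
So numerator / n^3 -> 4 and denominator / n^3 -> 2.
Therefore lim a_n = 2.

2


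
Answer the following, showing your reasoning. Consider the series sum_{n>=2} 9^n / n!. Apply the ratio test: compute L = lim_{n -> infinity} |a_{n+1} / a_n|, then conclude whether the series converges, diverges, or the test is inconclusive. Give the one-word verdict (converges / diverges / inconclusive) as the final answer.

Let a_n denote the general term. Form the ratio a_{n+1}/a_n and simplify:
a_{n+1}/a_n = 9/(n + 1)
Take the limit as n -> infinity: L = 0.
Since L = 0 < 1, the ratio test implies the series converges.

converges


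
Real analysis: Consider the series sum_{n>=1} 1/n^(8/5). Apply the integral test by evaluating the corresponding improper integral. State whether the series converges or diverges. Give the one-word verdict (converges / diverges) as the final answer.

Let f(x) = x^(-8/5). Then f is positive, continuous, and decreasing on [1, infinity), so the integral test applies.
Compute the improper integral int_{1}^infinity f(x) dx:
  antiderivative F(x) = -5/(3*x^(3/5)).
  As x -> infinity, F(x) -> 0 (since p = 8/5 > 1).
  So int = F(infinity) - F(1) = 0 - (-5/3) = 5/3.
  Finite, so by the integral test, the series converges.

converges


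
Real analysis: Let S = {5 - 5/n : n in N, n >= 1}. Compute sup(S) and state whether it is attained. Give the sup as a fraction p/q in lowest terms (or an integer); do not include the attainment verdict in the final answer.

Analysis:
- Values: 0, 5/2, 10/3, 15/4, ... strictly increasing.
- Minimum is 0 (n=1); inf = 0 (attained).
- 5 - 5/n -> 5 from below; sup = 5, not attained.
Conclusion: sup(S) = 5, not attained in S.

5


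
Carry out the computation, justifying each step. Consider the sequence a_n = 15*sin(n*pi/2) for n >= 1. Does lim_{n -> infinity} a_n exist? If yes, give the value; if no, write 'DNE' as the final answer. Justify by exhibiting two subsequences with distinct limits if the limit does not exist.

Examine the behaviour of a_n along subsequences.
a_{4k+1} = 15*sin(pi/2 + 2k*pi) = 15 -> 15. a_{4k+3} = 15*sin(3pi/2 + 2k*pi) = -15 -> -15.
Since these two subsequential limits are 15 and -15, distinct, the full sequence cannot converge (a convergent sequence has all subsequences tending to the same limit). So lim a_n does not exist.

DNE


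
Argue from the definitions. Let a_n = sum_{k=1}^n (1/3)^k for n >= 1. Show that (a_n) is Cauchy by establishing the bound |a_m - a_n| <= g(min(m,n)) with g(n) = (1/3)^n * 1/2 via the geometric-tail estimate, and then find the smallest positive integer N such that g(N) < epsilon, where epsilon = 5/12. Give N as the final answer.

For m > n >= 1: |a_m - a_n| = sum_{k=n+1}^m (1/3)^k < sum_{k=n+1}^infinity (1/3)^k = (1/3)^(n+1) / (1 - 1/3) = (1/3)^n * (1/3) * (3/2) = (1/3)^n * 1/2.
So g(n) = (1/3)^n / 2. Since g(n) -> 0, (a_n) is Cauchy.
Now solve g(N) < 5/12: (1/3)^N / 2 < 5/12 <=> 3^N > 1 / (2 * 5/12) = 6/5.
Check powers of 3: 3^0 = 1 <= 6/5, 3^1 = 3 > 6/5.
So the smallest such N is 1. Check: g(1) = 1/(2 * 3) = 1/6 < 5/12.

1


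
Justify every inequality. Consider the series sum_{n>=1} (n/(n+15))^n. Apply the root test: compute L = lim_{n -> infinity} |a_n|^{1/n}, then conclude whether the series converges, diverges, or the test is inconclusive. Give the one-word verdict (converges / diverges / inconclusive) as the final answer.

Let a_n denote the general term. Form |a_n|^(1/n) and simplify:
|a_n|^(1/n) = n/(n + 15)
Take the limit as n -> infinity: L = 1.
Since L = 1, the root test is inconclusive. (In fact a_n = (n/(n+15))^n -> e^(-15) != 0, so the nth-term test shows divergence; but the root test itself gives no conclusion.)

inconclusive


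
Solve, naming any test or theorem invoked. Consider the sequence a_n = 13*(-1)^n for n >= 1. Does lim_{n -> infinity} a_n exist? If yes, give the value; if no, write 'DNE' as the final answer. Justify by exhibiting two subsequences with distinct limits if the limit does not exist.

Examine the behaviour of a_n along subsequences.
Even-n subsequence a_{2k} = 13 -> 13. Odd-n subsequence a_{2k+1} = -13 -> -13.
Since these two subsequential limits are 13 and -13, distinct, the full sequence cannot converge (a convergent sequence has all subsequences tending to the same limit). So lim a_n does not exist.

DNE


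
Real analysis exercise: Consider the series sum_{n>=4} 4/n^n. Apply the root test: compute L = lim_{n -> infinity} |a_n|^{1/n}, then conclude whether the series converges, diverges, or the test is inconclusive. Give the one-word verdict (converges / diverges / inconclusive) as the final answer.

Let a_n denote the general term. Form |a_n|^(1/n) and simplify:
|a_n|^(1/n) = 2^(2/n)/n
Take the limit as n -> infinity: L = 0.
Since L = 0 < 1, the root test implies convergence.

converges
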